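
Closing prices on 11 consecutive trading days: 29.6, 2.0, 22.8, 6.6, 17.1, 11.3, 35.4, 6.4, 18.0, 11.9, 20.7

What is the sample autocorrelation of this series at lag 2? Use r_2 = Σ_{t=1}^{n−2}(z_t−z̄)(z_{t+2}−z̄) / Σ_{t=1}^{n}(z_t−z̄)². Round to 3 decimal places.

Mean z̄ = (29.6 + 2.0 + 22.8 + 6.6 + 17.1 + 11.3 + 35.4 + 6.4 + 18.0 + 11.9 + 20.7)/11 = 16.5273
Numerator Σ_{t=1}^{9}(z_t−z̄)(z_{t+2}−z̄) = 426.2512
Denominator Σ(z_t−z̄)² = 1047.2218
r_2 = 426.2512 / 1047.2218 = 0.407

0.407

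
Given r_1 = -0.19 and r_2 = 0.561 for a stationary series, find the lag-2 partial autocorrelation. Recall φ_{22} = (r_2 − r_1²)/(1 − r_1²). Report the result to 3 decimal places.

φ_{22} = (r_2 − r_1²) / (1 − r_1²)
r_1² = (-0.19)² = 0.0361
Numerator = 0.561 − 0.0361 = 0.5249; denominator = 1 − 0.0361 = 0.9639
φ_{22} = 0.5249 / 0.9639 = 0.545

0.545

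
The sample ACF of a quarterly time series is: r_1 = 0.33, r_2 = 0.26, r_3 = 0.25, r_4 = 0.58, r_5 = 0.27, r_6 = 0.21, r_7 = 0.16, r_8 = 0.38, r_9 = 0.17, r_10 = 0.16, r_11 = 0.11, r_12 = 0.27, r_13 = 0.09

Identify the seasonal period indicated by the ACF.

4

The largest autocorrelation is r_4 = 0.58, with a weaker echo at lag 8 (0.38); the remaining lags stay at or below 0.33. The elevated value at lag 1 (0.33), dropping to 0.26 at lag 2, reflects decaying short-term dependence rather than seasonality.
The dominant spike at lag 4 indicates a seasonal period of 4.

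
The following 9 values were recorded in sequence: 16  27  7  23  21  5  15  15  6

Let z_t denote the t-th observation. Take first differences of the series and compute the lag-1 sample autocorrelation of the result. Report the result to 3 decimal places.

First differences Δz: 11, -20, 16, -2, -16, 10, 0, -9
Mean of differences = -1.2500
Numerator Σ(Δz_t−Δz̄)(Δz_{t+1}−Δz̄) = -716.5625
Denominator Σ(Δz_t−Δz̄)² = 1205.5000
r_1(Δz) = -716.5625 / 1205.5000 = -0.594

-0.594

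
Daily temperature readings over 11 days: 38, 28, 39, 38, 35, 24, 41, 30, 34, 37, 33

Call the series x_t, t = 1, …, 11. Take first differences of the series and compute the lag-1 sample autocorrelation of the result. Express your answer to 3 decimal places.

-0.623

First differences Δx: -10, 11, -1, -3, -11, 17, -11, 4, 3, -4
Mean of differences = -0.5000
Numerator Σ(Δx_t−Δx̄)(Δx_{t+1}−Δx̄) = -498.7500
Denominator Σ(Δx_t−Δx̄)² = 800.5000
r_1(Δx) = -498.7500 / 800.5000 = -0.623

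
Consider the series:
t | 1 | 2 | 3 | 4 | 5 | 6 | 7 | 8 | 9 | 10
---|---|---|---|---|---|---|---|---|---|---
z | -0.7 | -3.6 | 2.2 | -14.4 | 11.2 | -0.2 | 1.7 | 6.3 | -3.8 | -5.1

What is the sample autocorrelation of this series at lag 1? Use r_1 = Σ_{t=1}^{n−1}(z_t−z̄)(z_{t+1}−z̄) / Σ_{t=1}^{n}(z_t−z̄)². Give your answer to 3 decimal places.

Mean z̄ = (-0.7 − 3.6 + 2.2 − 14.4 + 11.2 − 0.2 + 1.7 + 6.3 − 3.8 − 5.1)/10 = -0.6400
Numerator Σ_{t=1}^{9}(z_t−z̄)(z_{t+1}−z̄) = -195.5836
Denominator Σ(z_t−z̄)² = 430.0640
r_1 = -195.5836 / 430.0640 = -0.455

-0.455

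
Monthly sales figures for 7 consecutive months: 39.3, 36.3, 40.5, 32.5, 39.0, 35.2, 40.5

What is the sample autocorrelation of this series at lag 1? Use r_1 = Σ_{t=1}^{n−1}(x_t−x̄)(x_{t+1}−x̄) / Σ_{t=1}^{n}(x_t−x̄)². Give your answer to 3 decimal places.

-0.692

Mean x̄ = (39.3 + 36.3 + 40.5 + 32.5 + 39.0 + 35.2 + 40.5)/7 = 37.6143
Numerator Σ_{t=1}^{6}(x_t−x̄)(x_{t+1}−x̄) = -38.1659
Denominator Σ(x_t−x̄)² = 55.1286
r_1 = -38.1659 / 55.1286 = -0.692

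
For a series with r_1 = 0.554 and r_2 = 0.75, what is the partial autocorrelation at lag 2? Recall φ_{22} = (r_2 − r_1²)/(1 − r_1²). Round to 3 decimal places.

0.639

φ_{22} = (r_2 − r_1²) / (1 − r_1²)
r_1² = (0.554)² = 0.306916
Numerator = 0.75 − 0.3069 = 0.4431; denominator = 1 − 0.3069 = 0.6931
φ_{22} = 0.4431 / 0.6931 = 0.639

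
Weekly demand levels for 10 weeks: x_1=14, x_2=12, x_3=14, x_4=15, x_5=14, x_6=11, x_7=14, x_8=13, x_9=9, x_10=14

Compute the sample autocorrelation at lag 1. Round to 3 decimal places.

-0.200

Mean x̄ = (14 + 12 + 14 + 15 + 14 + 11 + 14 + 13 + 9 + 14)/10 = 13.0000
Numerator Σ_{t=1}^{9}(x_t−x̄)(x_{t+1}−x̄) = -6.0000
Denominator Σ(x_t−x̄)² = 30.0000
r_1 = -6.0000 / 30.0000 = -0.200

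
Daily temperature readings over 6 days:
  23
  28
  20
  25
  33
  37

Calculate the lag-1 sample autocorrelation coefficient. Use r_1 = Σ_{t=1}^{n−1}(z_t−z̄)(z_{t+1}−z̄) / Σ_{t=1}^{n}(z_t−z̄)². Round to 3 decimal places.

0.255

Mean z̄ = (23 + 28 + 20 + 25 + 33 + 37)/6 = 27.6667
Deviations from mean: -4.6667, 0.3333, -7.6667, -2.6667, 5.3333, 9.3333
Numerator Σ_{t=1}^{5}(z_t−z̄)(z_{t+1}−z̄) = 51.8889
Denominator Σ(z_t−z̄)² = 203.3333
r_1 = 51.8889 / 203.3333 = 0.255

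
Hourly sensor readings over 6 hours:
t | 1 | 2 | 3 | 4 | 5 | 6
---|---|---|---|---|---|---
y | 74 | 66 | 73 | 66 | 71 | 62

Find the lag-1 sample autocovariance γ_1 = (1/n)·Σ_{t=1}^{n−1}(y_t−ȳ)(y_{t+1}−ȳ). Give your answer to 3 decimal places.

Mean ȳ = (74 + 66 + 73 + 66 + 71 + 62)/6 = 68.6667
Σ_{t=1}^{5}(y_t−ȳ)(y_{t+1}−ȳ) = -59.1111
γ_1 = -59.1111 / 6 = -9.852

-9.852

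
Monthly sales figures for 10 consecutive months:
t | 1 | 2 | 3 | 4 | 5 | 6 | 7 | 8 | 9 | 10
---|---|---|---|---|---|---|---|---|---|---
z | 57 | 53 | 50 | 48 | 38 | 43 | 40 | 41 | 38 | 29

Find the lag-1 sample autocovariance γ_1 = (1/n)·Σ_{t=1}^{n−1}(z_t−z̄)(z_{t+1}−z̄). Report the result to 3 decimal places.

30.061

Mean z̄ = (57 + 53 + 50 + 48 + 38 + 43 + 40 + 41 + 38 + 29)/10 = 43.7000
Σ_{t=1}^{9}(z_t−z̄)(z_{t+1}−z̄) = 300.6100
γ_1 = 300.6100 / 10 = 30.061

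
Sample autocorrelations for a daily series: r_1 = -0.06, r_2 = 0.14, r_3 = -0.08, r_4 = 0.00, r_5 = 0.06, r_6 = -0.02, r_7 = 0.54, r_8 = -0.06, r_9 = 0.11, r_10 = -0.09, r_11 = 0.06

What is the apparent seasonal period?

7

The largest autocorrelation is r_7 = 0.54; the remaining lags stay at or below 0.14.
The dominant spike at lag 7 indicates a seasonal period of 7.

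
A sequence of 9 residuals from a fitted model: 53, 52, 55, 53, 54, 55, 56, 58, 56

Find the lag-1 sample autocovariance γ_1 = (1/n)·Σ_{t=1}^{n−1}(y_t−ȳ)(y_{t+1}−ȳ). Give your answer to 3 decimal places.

1.469

Mean ȳ = (53 + 52 + 55 + 53 + 54 + 55 + 56 + 58 + 56)/9 = 54.6667
Σ_{t=1}^{8}(y_t−ȳ)(y_{t+1}−ȳ) = 13.2222
γ_1 = 13.2222 / 9 = 1.469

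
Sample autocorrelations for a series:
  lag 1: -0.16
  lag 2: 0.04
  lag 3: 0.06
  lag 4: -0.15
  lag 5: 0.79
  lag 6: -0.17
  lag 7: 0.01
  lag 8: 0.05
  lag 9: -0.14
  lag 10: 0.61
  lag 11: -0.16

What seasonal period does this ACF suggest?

The largest autocorrelation is r_5 = 0.79, with a weaker echo at lag 10 (0.61); the remaining lags stay at or below 0.06.
The dominant spike at lag 5 indicates a seasonal period of 5.

5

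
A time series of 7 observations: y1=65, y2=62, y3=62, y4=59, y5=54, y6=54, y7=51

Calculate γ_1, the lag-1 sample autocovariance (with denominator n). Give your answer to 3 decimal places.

12.548

Mean ȳ = (65 + 62 + 62 + 59 + 54 + 54 + 51)/7 = 58.1429
Σ_{t=1}^{6}(y_t−ȳ)(y_{t+1}−ȳ) = 87.8367
γ_1 = 87.8367 / 7 = 12.548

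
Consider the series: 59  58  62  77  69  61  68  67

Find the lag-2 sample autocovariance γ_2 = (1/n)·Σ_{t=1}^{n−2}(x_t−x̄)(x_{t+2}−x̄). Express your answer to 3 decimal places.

Mean x̄ = (59 + 58 + 62 + 77 + 69 + 61 + 68 + 67)/8 = 65.1250
Σ_{t=1}^{6}(x_t−x̄)(x_{t+2}−x̄) = -123.1563
γ_2 = -123.1563 / 8 = -15.395

-15.395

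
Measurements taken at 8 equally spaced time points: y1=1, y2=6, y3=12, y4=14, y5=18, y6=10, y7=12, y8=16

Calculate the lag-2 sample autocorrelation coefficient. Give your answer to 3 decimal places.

Mean ȳ = (1 + 6 + 12 + 14 + 18 + 10 + 12 + 16)/8 = 11.1250
Σ(y_t−ȳ)(y_{t+2}−ȳ) = (-8.8594) + (-14.7344) + (6.0156) + (-3.2344) + (6.0156) + (-5.4844) = -20.2813
Denominator Σ(y_t−ȳ)² = 210.8750
r_2 = -20.2813 / 210.8750 = -0.096

-0.096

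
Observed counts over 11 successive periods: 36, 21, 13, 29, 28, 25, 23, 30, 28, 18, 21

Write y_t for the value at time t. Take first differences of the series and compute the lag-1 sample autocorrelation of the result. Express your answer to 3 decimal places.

First differences Δy: -15, -8, 16, -1, -3, -2, 7, -2, -10, 3
Mean of differences = -1.5000
Numerator Σ(Δy_t−Δȳ)(Δy_{t+1}−Δȳ) = -59.7500
Denominator Σ(Δy_t−Δȳ)² = 698.5000
r_1(Δy) = -59.7500 / 698.5000 = -0.086

-0.086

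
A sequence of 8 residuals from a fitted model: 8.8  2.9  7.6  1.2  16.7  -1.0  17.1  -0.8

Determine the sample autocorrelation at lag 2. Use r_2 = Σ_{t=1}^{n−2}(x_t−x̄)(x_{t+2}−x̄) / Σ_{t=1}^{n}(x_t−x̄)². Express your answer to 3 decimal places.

Mean x̄ = (8.8 + 2.9 + 7.6 + 1.2 + 16.7 − 1.0 + 17.1 − 0.8)/8 = 6.5625
Deviations from mean: 2.2375, -3.6625, 1.0375, -5.3625, 10.1375, -7.5625, 10.5375, -7.3625
Σ(x_t−x̄)(x_{t+2}−x̄) = (2.3214) + (19.6402) + (10.5177) + (40.5539) + (106.8239) + (55.6789) = 235.5359
Denominator Σ(x_t−x̄)² = 373.4588
r_2 = 235.5359 / 373.4588 = 0.631

0.631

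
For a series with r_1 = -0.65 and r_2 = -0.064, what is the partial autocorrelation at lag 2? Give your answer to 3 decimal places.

φ_{22} = (r_2 − r_1²) / (1 − r_1²)
r_1² = (-0.65)² = 0.4225
Numerator = -0.064 − 0.4225 = -0.4865; denominator = 1 − 0.4225 = 0.5775
φ_{22} = -0.4865 / 0.5775 = -0.842

-0.842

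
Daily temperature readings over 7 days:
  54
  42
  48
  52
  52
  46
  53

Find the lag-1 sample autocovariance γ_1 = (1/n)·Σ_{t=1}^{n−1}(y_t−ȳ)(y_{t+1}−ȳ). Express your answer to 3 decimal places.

-5.781

Mean ȳ = (54 + 42 + 48 + 52 + 52 + 46 + 53)/7 = 49.5714
Σ_{t=1}^{6}(y_t−ȳ)(y_{t+1}−ȳ) = -40.4694
γ_1 = -40.4694 / 7 = -5.781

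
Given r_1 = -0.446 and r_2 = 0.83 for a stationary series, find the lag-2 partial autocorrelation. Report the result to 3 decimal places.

0.788

φ_{22} = (r_2 − r_1²) / (1 − r_1²)
r_1² = (-0.446)² = 0.198916
Numerator = 0.83 − 0.1989 = 0.6311; denominator = 1 − 0.1989 = 0.8011
φ_{22} = 0.6311 / 0.8011 = 0.788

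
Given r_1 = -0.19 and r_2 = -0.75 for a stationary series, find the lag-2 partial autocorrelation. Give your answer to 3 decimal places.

-0.816

φ_{22} = (r_2 − r_1²) / (1 − r_1²)
r_1² = (-0.19)² = 0.0361
Numerator = -0.75 − 0.0361 = -0.7861; denominator = 1 − 0.0361 = 0.9639
φ_{22} = -0.7861 / 0.9639 = -0.816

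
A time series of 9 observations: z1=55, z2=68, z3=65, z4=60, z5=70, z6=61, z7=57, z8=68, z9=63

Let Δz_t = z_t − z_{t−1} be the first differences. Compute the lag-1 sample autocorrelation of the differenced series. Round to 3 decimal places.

First differences Δz: 13, -3, -5, 10, -9, -4, 11, -5
Mean of differences = 1.0000
Numerator Σ(Δz_t−Δz̄)(Δz_{t+1}−Δz̄) = -228.0000
Denominator Σ(Δz_t−Δz̄)² = 538.0000
r_1(Δz) = -228.0000 / 538.0000 = -0.424

-0.424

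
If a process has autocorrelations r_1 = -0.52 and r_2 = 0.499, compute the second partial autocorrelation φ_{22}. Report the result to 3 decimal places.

0.313

φ_{22} = (r_2 − r_1²) / (1 − r_1²)
r_1² = (-0.52)² = 0.2704
Numerator = 0.499 − 0.2704 = 0.2286; denominator = 1 − 0.2704 = 0.7296
φ_{22} = 0.2286 / 0.7296 = 0.313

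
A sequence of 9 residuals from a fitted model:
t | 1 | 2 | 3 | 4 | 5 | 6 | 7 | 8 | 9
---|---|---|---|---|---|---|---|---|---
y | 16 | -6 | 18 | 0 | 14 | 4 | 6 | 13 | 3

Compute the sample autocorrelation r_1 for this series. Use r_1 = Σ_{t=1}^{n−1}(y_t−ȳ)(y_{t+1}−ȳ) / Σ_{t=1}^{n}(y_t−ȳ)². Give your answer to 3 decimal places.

-0.822

Mean ȳ = (16 − 6 + 18 + 0 + 14 + 4 + 6 + 13 + 3)/9 = 7.5556
Numerator Σ_{t=1}^{8}(y_t−ȳ)(y_{t+1}−ȳ) = -434.3086
Denominator Σ(y_t−ȳ)² = 528.2222
r_1 = -434.3086 / 528.2222 = -0.822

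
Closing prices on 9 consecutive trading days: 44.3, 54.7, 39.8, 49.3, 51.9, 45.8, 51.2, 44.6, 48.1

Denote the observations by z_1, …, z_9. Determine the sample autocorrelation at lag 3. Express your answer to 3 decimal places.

0.181

Mean z̄ = (44.3 + 54.7 + 39.8 + 49.3 + 51.9 + 45.8 + 51.2 + 44.6 + 48.1)/9 = 47.7444
Numerator Σ_{t=1}^{6}(z_t−z̄)(z_{t+3}−z̄) = 30.6107
Denominator Σ(z_t−z̄)² = 168.7822
r_3 = 30.6107 / 168.7822 = 0.181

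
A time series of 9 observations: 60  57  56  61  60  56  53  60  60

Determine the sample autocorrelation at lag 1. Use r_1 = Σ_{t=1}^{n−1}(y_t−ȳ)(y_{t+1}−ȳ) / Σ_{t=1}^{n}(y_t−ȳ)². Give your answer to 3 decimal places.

0.005

Mean ȳ = (60 + 57 + 56 + 61 + 60 + 56 + 53 + 60 + 60)/9 = 58.1111
Numerator Σ_{t=1}^{8}(y_t−ȳ)(y_{t+1}−ȳ) = 0.3210
Denominator Σ(y_t−ȳ)² = 58.8889
r_1 = 0.3210 / 58.8889 = 0.005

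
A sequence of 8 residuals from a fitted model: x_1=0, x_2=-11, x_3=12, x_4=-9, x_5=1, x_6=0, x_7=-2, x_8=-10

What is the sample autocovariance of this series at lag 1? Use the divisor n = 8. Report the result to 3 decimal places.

Mean x̄ = (0 − 11 + 12 − 9 + 1 + 0 − 2 − 10)/8 = -2.3750
Σ_{t=1}^{7}(x_t−x̄)(x_{t+1}−x̄) = -256.0156
γ_1 = -256.0156 / 8 = -32.002

-32.002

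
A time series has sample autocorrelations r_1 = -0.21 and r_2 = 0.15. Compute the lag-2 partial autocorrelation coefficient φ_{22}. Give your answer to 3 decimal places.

φ_{22} = (r_2 − r_1²) / (1 − r_1²)
r_1² = (-0.21)² = 0.0441
Numerator = 0.15 − 0.0441 = 0.1059; denominator = 1 − 0.0441 = 0.9559
φ_{22} = 0.1059 / 0.9559 = 0.111

0.111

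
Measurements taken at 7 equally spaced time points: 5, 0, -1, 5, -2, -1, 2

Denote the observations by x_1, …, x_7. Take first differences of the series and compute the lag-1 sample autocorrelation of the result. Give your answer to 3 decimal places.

First differences Δx: -5, -1, 6, -7, 1, 3
Mean of differences = -0.5000
Numerator Σ(Δx_t−Δx̄)(Δx_{t+1}−Δx̄) = -47.7500
Denominator Σ(Δx_t−Δx̄)² = 119.5000
r_1(Δx) = -47.7500 / 119.5000 = -0.400

-0.400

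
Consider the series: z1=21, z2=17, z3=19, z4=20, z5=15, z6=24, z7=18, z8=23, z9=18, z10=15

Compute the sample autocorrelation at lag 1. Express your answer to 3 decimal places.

-0.440

Mean z̄ = (21 + 17 + 19 + 20 + 15 + 24 + 18 + 23 + 18 + 15)/10 = 19.0000
Numerator Σ_{t=1}^{9}(z_t−z̄)(z_{t+1}−z̄) = -37.0000
Denominator Σ(z_t−z̄)² = 84.0000
r_1 = -37.0000 / 84.0000 = -0.440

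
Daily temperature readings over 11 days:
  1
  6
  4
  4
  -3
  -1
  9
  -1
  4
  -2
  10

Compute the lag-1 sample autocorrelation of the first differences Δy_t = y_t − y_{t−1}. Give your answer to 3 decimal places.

First differences Δy: 5, -2, 0, -7, 2, 10, -10, 5, -6, 12
Mean of differences = 0.9000
Numerator Σ(Δy_t−Δȳ)(Δy_{t+1}−Δȳ) = -249.6100
Denominator Σ(Δy_t−Δȳ)² = 478.9000
r_1(Δy) = -249.6100 / 478.9000 = -0.521

-0.521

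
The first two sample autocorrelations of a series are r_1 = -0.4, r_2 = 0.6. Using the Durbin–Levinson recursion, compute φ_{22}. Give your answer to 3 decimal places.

0.524

φ_{22} = (r_2 − r_1²) / (1 − r_1²)
r_1² = (-0.4)² = 0.16
Numerator = 0.6 − 0.1600 = 0.4400; denominator = 1 − 0.1600 = 0.8400
φ_{22} = 0.4400 / 0.8400 = 0.524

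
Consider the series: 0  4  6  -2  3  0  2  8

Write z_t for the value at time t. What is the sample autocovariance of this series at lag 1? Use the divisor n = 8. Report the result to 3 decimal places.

Mean z̄ = (0 + 4 + 6 − 2 + 3 + 0 + 2 + 8)/8 = 2.6250
Deviations: -2.6250, 1.3750, 3.3750, -4.6250, 0.3750, -2.6250, -0.6250, 5.3750
Σ_{t=1}^{7}(z_t−z̄)(z_{t+1}−z̄) = -19.0156
γ_1 = -19.0156 / 8 = -2.377

-2.377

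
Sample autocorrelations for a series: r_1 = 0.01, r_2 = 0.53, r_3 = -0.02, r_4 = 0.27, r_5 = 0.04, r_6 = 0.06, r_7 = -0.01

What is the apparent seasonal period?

The largest autocorrelation is r_2 = 0.53, with a weaker echo at lag 4 (0.27); the remaining lags stay at or below 0.06.
The dominant spike at lag 2 indicates a seasonal period of 2.

2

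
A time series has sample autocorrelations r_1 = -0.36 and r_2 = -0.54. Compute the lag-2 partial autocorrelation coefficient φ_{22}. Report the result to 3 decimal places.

φ_{22} = (r_2 − r_1²) / (1 − r_1²)
r_1² = (-0.36)² = 0.1296
Numerator = -0.54 − 0.1296 = -0.6696; denominator = 1 − 0.1296 = 0.8704
φ_{22} = -0.6696 / 0.8704 = -0.769

-0.769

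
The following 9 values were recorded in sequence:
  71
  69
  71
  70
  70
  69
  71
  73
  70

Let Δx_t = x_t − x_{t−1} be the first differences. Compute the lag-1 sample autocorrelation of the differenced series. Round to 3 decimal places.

-0.354

First differences Δx: -2, 2, -1, 0, -1, 2, 2, -3
Mean of differences = -0.1250
Numerator Σ(Δx_t−Δx̄)(Δx_{t+1}−Δx̄) = -9.5156
Denominator Σ(Δx_t−Δx̄)² = 26.8750
r_1(Δx) = -9.5156 / 26.8750 = -0.354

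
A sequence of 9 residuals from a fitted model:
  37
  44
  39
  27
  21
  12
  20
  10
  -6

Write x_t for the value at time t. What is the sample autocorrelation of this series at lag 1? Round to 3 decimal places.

0.566

Mean x̄ = (37 + 44 + 39 + 27 + 21 + 12 + 20 + 10 − 6)/9 = 22.6667
Numerator Σ_{t=1}^{8}(x_t−x̄)(x_{t+1}−x̄) = 1160.8889
Denominator Σ(x_t−x̄)² = 2052.0000
r_1 = 1160.8889 / 2052.0000 = 0.566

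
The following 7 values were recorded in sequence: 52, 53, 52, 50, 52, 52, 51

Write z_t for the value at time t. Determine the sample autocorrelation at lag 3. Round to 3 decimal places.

Mean z̄ = (52 + 53 + 52 + 50 + 52 + 52 + 51)/7 = 51.7143
Deviations from mean: 0.2857, 1.2857, 0.2857, -1.7143, 0.2857, 0.2857, -0.7143
Σ(z_t−z̄)(z_{t+3}−z̄) = (-0.4898) + (0.3673) + (0.0816) + (1.2245) = 1.1837
Denominator Σ(z_t−z̄)² = 5.4286
r_3 = 1.1837 / 5.4286 = 0.218

0.218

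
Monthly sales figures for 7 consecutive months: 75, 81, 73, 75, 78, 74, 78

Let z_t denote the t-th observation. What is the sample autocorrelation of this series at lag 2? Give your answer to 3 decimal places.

-0.034

Mean z̄ = (75 + 81 + 73 + 75 + 78 + 74 + 78)/7 = 76.2857
Deviations from mean: -1.2857, 4.7143, -3.2857, -1.2857, 1.7143, -2.2857, 1.7143
Σ(z_t−z̄)(z_{t+2}−z̄) = (4.2245) + (-6.0612) + (-5.6327) + (2.9388) + (2.9388) = -1.5918
Denominator Σ(z_t−z̄)² = 47.4286
r_2 = -1.5918 / 47.4286 = -0.034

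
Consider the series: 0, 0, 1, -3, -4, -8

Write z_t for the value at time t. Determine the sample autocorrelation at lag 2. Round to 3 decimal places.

Mean z̄ = (0 + 0 + 1 − 3 − 4 − 8)/6 = -2.3333
Deviations from mean: 2.3333, 2.3333, 3.3333, -0.6667, -1.6667, -5.6667
Σ(z_t−z̄)(z_{t+2}−z̄) = (7.7778) + (-1.5556) + (-5.5556) + (3.7778) = 4.4444
Denominator Σ(z_t−z̄)² = 57.3333
r_2 = 4.4444 / 57.3333 = 0.078

0.078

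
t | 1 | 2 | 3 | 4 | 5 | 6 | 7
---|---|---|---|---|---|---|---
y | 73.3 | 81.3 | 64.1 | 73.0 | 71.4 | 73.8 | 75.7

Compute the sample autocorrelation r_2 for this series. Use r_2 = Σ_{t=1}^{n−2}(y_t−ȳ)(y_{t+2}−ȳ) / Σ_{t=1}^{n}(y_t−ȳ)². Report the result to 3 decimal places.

0.060

Mean ȳ = (73.3 + 81.3 + 64.1 + 73.0 + 71.4 + 73.8 + 75.7)/7 = 73.2286
Deviations from mean: 0.0714, 8.0714, -9.1286, -0.2286, -1.8286, 0.5714, 2.4714
Numerator Σ_{t=1}^{5}(y_t−ȳ)(y_{t+2}−ȳ) = 9.5455
Denominator Σ(y_t−ȳ)² = 158.3143
r_2 = 9.5455 / 158.3143 = 0.060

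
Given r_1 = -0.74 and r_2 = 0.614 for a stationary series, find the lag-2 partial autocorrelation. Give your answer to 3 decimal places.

φ_{22} = (r_2 − r_1²) / (1 − r_1²)
r_1² = (-0.74)² = 0.5476
Numerator = 0.614 − 0.5476 = 0.0664; denominator = 1 − 0.5476 = 0.4524
φ_{22} = 0.0664 / 0.4524 = 0.147

0.147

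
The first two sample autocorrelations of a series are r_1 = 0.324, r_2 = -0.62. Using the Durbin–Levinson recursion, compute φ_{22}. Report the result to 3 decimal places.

φ_{22} = (r_2 − r_1²) / (1 − r_1²)
r_1² = (0.324)² = 0.104976
Numerator = -0.62 − 0.1050 = -0.7250; denominator = 1 − 0.1050 = 0.8950
φ_{22} = -0.7250 / 0.8950 = -0.810

-0.810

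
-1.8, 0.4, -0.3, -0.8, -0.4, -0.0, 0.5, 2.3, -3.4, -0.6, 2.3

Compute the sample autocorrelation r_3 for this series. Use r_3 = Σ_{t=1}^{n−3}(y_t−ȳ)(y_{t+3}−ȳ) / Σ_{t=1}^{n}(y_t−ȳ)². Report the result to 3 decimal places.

0.192

Mean ȳ = (-1.8 + 0.4 − 0.3 − 0.8 − 0.4 − 0.0 + 0.5 + 2.3 − 3.4 − 0.6 + 2.3)/11 = -0.1636
Numerator Σ_{t=1}^{8}(y_t−ȳ)(y_{t+3}−ȳ) = 5.1315
Denominator Σ(y_t−ȳ)² = 26.7455
r_3 = 5.1315 / 26.7455 = 0.192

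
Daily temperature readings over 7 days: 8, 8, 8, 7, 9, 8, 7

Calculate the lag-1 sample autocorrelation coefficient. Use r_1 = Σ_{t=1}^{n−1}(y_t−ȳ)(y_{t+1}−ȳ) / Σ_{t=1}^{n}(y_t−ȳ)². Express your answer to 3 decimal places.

-0.357

Mean ȳ = (8 + 8 + 8 + 7 + 9 + 8 + 7)/7 = 7.8571
Deviations from mean: 0.1429, 0.1429, 0.1429, -0.8571, 1.1429, 0.1429, -0.8571
Σ(y_t−ȳ)(y_{t+1}−ȳ) = (0.0204) + (0.0204) + (-0.1224) + (-0.9796) + (0.1633) + (-0.1224) = -1.0204
Denominator Σ(y_t−ȳ)² = 2.8571
r_1 = -1.0204 / 2.8571 = -0.357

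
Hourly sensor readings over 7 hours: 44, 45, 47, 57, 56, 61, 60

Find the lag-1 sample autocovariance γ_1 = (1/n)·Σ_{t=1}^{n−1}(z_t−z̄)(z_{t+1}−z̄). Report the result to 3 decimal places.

Mean z̄ = (44 + 45 + 47 + 57 + 56 + 61 + 60)/7 = 52.8571
Σ_{t=1}^{6}(z_t−z̄)(z_{t+1}−z̄) = 188.1224
γ_1 = 188.1224 / 7 = 26.875

26.875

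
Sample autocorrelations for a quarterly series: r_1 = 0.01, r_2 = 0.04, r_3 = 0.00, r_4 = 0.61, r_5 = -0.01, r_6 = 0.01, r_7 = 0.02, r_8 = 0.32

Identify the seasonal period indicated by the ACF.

The largest autocorrelation is r_4 = 0.61, with a weaker echo at lag 8 (0.32); the remaining lags stay at or below 0.04.
The dominant spike at lag 4 indicates a seasonal period of 4.

4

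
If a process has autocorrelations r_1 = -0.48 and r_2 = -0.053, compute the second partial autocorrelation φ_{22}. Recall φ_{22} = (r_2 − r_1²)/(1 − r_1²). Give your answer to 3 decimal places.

φ_{22} = (r_2 − r_1²) / (1 − r_1²)
r_1² = (-0.48)² = 0.2304
Numerator = -0.053 − 0.2304 = -0.2834; denominator = 1 − 0.2304 = 0.7696
φ_{22} = -0.2834 / 0.7696 = -0.368

-0.368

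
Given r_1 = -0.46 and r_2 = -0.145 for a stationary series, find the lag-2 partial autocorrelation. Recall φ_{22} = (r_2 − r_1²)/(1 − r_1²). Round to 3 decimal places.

-0.452

φ_{22} = (r_2 − r_1²) / (1 − r_1²)
r_1² = (-0.46)² = 0.2116
Numerator = -0.145 − 0.2116 = -0.3566; denominator = 1 − 0.2116 = 0.7884
φ_{22} = -0.3566 / 0.7884 = -0.452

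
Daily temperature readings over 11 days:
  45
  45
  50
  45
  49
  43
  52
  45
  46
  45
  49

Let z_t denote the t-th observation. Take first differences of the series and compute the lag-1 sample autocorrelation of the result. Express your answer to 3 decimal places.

First differences Δz: 0, 5, -5, 4, -6, 9, -7, 1, -1, 4
Mean of differences = 0.4000
Numerator Σ(Δz_t−Δz̄)(Δz_{t+1}−Δz̄) = -198.1600
Denominator Σ(Δz_t−Δz̄)² = 248.4000
r_1(Δz) = -198.1600 / 248.4000 = -0.798

-0.798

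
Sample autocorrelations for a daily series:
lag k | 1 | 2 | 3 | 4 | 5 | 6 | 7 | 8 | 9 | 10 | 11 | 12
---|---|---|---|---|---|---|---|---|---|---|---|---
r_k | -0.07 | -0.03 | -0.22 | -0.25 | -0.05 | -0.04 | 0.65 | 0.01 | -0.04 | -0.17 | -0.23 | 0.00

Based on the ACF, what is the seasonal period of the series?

7

The largest autocorrelation is r_7 = 0.65; the remaining lags stay at or below 0.01.
The dominant spike at lag 7 indicates a seasonal period of 7.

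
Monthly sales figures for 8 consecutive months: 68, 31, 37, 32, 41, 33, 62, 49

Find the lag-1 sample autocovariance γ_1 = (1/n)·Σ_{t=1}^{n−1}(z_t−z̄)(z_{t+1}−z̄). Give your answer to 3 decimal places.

-21.564

Mean z̄ = (68 + 31 + 37 + 32 + 41 + 33 + 62 + 49)/8 = 44.1250
Deviations: 23.8750, -13.1250, -7.1250, -12.1250, -3.1250, -11.1250, 17.8750, 4.8750
Σ_{t=1}^{7}(z_t−z̄)(z_{t+1}−z̄) = -172.5156
γ_1 = -172.5156 / 8 = -21.564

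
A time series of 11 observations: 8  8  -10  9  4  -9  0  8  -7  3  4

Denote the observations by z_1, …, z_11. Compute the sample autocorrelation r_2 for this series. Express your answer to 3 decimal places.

-0.393

Mean z̄ = (8 + 8 − 10 + 9 + 4 − 9 + 0 + 8 − 7 + 3 + 4)/11 = 1.6364
Numerator Σ_{t=1}^{9}(z_t−z̄)(z_{t+2}−z̄) = -202.1736
Denominator Σ(z_t−z̄)² = 514.5455
r_2 = -202.1736 / 514.5455 = -0.393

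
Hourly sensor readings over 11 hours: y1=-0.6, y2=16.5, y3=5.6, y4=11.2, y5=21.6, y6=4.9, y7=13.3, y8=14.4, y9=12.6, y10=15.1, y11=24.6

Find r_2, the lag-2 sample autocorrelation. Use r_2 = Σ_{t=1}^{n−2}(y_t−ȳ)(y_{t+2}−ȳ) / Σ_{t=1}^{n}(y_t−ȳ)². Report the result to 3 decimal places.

Mean ȳ = (-0.6 + 16.5 + 5.6 + 11.2 + 21.6 + 4.9 + 13.3 + 14.4 + 12.6 + 15.1 + 24.6)/11 = 12.6545
Numerator Σ_{t=1}^{9}(y_t−ȳ)(y_{t+2}−ȳ) = 31.9050
Denominator Σ(y_t−ȳ)² = 534.6473
r_2 = 31.9050 / 534.6473 = 0.060

0.060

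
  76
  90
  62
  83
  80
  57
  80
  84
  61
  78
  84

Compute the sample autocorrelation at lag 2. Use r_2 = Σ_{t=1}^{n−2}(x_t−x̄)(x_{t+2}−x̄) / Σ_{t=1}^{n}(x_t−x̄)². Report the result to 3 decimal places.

-0.330

Mean x̄ = (76 + 90 + 62 + 83 + 80 + 57 + 80 + 84 + 61 + 78 + 84)/11 = 75.9091
Numerator Σ_{t=1}^{9}(x_t−x̄)(x_{t+2}−x̄) = -393.2893
Denominator Σ(x_t−x̄)² = 1190.9091
r_2 = -393.2893 / 1190.9091 = -0.330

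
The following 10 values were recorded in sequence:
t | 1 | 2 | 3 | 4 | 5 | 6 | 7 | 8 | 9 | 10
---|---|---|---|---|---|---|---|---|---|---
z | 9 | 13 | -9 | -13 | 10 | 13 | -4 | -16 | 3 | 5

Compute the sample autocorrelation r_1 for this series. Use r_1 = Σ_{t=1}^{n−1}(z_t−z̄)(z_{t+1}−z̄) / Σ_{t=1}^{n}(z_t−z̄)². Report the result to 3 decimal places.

Mean z̄ = (9 + 13 − 9 − 13 + 10 + 13 − 4 − 16 + 3 + 5)/10 = 1.1000
Numerator Σ_{t=1}^{9}(z_t−z̄)(z_{t+1}−z̄) = 98.0900
Denominator Σ(z_t−z̄)² = 1062.9000
r_1 = 98.0900 / 1062.9000 = 0.092

0.092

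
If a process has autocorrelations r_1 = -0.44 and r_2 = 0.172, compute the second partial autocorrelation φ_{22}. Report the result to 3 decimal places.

φ_{22} = (r_2 − r_1²) / (1 − r_1²)
r_1² = (-0.44)² = 0.1936
Numerator = 0.172 − 0.1936 = -0.0216; denominator = 1 − 0.1936 = 0.8064
φ_{22} = -0.0216 / 0.8064 = -0.027

-0.027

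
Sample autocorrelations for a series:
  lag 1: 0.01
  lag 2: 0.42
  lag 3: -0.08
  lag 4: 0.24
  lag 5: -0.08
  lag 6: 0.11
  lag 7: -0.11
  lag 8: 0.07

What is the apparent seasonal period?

2

The largest autocorrelation is r_2 = 0.42, with a weaker echo at lag 4 (0.24); the remaining lags stay at or below 0.11.
The dominant spike at lag 2 indicates a seasonal period of 2.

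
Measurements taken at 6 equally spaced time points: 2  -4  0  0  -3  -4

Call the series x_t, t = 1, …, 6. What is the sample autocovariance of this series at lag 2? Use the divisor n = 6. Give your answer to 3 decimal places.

-0.750

Mean x̄ = (2 − 4 + 0 + 0 − 3 − 4)/6 = -1.5000
Deviations: 3.5000, -2.5000, 1.5000, 1.5000, -1.5000, -2.5000
Σ_{t=1}^{4}(x_t−x̄)(x_{t+2}−x̄) = -4.5000
γ_2 = -4.5000 / 6 = -0.750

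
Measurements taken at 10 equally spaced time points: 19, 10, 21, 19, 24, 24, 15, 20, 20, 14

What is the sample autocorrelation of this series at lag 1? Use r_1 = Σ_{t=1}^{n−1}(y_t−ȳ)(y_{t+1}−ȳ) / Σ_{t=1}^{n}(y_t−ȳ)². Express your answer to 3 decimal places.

-0.118

Mean ȳ = (19 + 10 + 21 + 19 + 24 + 24 + 15 + 20 + 20 + 14)/10 = 18.6000
Numerator Σ_{t=1}^{9}(y_t−ȳ)(y_{t+1}−ȳ) = -20.7600
Denominator Σ(y_t−ȳ)² = 176.4000
r_1 = -20.7600 / 176.4000 = -0.118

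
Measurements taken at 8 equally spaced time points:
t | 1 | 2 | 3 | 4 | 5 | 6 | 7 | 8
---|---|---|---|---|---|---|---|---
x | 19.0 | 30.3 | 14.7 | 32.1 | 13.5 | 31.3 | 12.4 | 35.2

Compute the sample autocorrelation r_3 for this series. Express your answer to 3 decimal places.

-0.607

Mean x̄ = (19.0 + 30.3 + 14.7 + 32.1 + 13.5 + 31.3 + 12.4 + 35.2)/8 = 23.5625
Deviations from mean: -4.5625, 6.7375, -8.8625, 8.5375, -10.0625, 7.7375, -11.1625, 11.6375
Numerator Σ_{t=1}^{5}(x_t−x̄)(x_{t+3}−x̄) = -387.7242
Denominator Σ(x_t−x̄)² = 638.7988
r_3 = -387.7242 / 638.7988 = -0.607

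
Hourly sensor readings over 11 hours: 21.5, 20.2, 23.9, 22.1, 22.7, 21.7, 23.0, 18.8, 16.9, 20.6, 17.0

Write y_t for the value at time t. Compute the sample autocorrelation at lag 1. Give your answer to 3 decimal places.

Mean ȳ = (21.5 + 20.2 + 23.9 + 22.1 + 22.7 + 21.7 + 23.0 + 18.8 + 16.9 + 20.6 + 17.0)/11 = 20.7636
Numerator Σ_{t=1}^{10}(y_t−ȳ)(y_{t+1}−ȳ) = 12.9469
Denominator Σ(y_t−ȳ)² = 55.0855
r_1 = 12.9469 / 55.0855 = 0.235

0.235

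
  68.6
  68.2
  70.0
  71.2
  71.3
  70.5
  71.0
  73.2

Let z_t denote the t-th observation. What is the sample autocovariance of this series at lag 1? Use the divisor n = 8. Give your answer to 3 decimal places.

0.885

Mean z̄ = (68.6 + 68.2 + 70.0 + 71.2 + 71.3 + 70.5 + 71.0 + 73.2)/8 = 70.5000
Deviations: -1.9000, -2.3000, -0.5000, 0.7000, 0.8000, 0.0000, 0.5000, 2.7000
Σ_{t=1}^{7}(z_t−z̄)(z_{t+1}−z̄) = 7.0800
γ_1 = 7.0800 / 8 = 0.885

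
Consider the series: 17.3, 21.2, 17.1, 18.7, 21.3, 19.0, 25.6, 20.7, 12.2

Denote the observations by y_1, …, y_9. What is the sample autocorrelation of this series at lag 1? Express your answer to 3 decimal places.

Mean ȳ = (17.3 + 21.2 + 17.1 + 18.7 + 21.3 + 19.0 + 25.6 + 20.7 + 12.2)/9 = 19.2333
Numerator Σ_{t=1}^{8}(y_t−ȳ)(y_{t+1}−ȳ) = -10.9078
Denominator Σ(y_t−ȳ)² = 108.9200
r_1 = -10.9078 / 108.9200 = -0.100

-0.100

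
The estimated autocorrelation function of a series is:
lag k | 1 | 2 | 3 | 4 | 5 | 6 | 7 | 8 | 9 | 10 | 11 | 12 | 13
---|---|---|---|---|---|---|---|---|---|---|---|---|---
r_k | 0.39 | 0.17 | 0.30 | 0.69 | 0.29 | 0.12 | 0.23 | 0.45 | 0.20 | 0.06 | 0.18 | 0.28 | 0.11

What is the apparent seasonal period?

4

The largest autocorrelation is r_4 = 0.69, with a weaker echo at lag 8 (0.45); the remaining lags stay at or below 0.39. The elevated value at lag 1 (0.39), dropping to 0.17 at lag 2, reflects decaying short-term dependence rather than seasonality.
The dominant spike at lag 4 indicates a seasonal period of 4.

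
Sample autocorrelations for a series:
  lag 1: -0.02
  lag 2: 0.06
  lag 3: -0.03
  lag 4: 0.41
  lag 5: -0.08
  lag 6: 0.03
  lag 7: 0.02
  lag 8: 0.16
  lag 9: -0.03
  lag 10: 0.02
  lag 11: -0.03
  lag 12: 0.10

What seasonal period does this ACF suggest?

The largest autocorrelation is r_4 = 0.41, with a weaker echo at lag 8 (0.16); the remaining lags stay at or below 0.10.
The dominant spike at lag 4 indicates a seasonal period of 4.

4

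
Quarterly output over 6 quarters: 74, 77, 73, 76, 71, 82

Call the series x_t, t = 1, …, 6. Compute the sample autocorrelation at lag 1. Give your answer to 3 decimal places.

Mean x̄ = (74 + 77 + 73 + 76 + 71 + 82)/6 = 75.5000
Deviations from mean: -1.5000, 1.5000, -2.5000, 0.5000, -4.5000, 6.5000
Σ(x_t−x̄)(x_{t+1}−x̄) = (-2.2500) + (-3.7500) + (-1.2500) + (-2.2500) + (-29.2500) = -38.7500
Denominator Σ(x_t−x̄)² = 73.5000
r_1 = -38.7500 / 73.5000 = -0.527

-0.527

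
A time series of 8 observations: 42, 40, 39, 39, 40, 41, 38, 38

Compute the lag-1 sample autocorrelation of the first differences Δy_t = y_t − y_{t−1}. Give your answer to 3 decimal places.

-0.107

First differences Δy: -2, -1, 0, 1, 1, -3, 0
Mean of differences = -0.5714
Numerator Σ(Δy_t−Δȳ)(Δy_{t+1}−Δȳ) = -1.4694
Denominator Σ(Δy_t−Δȳ)² = 13.7143
r_1(Δy) = -1.4694 / 13.7143 = -0.107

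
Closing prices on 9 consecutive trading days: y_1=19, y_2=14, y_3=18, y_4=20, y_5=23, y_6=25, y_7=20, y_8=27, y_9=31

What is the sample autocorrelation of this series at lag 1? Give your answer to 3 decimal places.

Mean ȳ = (19 + 14 + 18 + 20 + 23 + 25 + 20 + 27 + 31)/9 = 21.8889
Numerator Σ_{t=1}^{8}(y_t−ȳ)(y_{t+1}−ȳ) = 93.2099
Denominator Σ(y_t−ȳ)² = 212.8889
r_1 = 93.2099 / 212.8889 = 0.438

0.438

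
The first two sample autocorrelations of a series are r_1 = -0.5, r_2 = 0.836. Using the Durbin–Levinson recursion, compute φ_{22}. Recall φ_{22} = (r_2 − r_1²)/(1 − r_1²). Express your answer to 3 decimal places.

φ_{22} = (r_2 − r_1²) / (1 − r_1²)
r_1² = (-0.5)² = 0.25
Numerator = 0.836 − 0.2500 = 0.5860; denominator = 1 − 0.2500 = 0.7500
φ_{22} = 0.5860 / 0.7500 = 0.781

0.781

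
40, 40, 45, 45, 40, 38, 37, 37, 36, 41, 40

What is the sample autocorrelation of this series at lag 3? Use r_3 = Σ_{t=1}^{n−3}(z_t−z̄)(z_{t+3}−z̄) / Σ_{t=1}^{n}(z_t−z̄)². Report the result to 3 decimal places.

Mean z̄ = (40 + 40 + 45 + 45 + 40 + 38 + 37 + 37 + 36 + 41 + 40)/11 = 39.9091
Numerator Σ_{t=1}^{8}(z_t−z̄)(z_{t+3}−z̄) = -20.2975
Denominator Σ(z_t−z̄)² = 88.9091
r_3 = -20.2975 / 88.9091 = -0.228

-0.228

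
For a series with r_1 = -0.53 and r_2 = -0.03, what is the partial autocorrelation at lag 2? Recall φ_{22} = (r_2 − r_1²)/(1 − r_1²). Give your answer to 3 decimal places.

φ_{22} = (r_2 − r_1²) / (1 − r_1²)
r_1² = (-0.53)² = 0.2809
Numerator = -0.03 − 0.2809 = -0.3109; denominator = 1 − 0.2809 = 0.7191
φ_{22} = -0.3109 / 0.7191 = -0.432

-0.432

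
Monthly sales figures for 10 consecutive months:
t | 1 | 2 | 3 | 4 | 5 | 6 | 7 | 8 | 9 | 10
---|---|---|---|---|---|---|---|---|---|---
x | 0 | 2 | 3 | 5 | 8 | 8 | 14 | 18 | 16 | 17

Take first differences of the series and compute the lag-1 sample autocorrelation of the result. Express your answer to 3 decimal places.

-0.140

First differences Δx: 2, 1, 2, 3, 0, 6, 4, -2, 1
Mean of differences = 1.8889
Numerator Σ(Δx_t−Δx̄)(Δx_{t+1}−Δx̄) = -6.0123
Denominator Σ(Δx_t−Δx̄)² = 42.8889
r_1(Δx) = -6.0123 / 42.8889 = -0.140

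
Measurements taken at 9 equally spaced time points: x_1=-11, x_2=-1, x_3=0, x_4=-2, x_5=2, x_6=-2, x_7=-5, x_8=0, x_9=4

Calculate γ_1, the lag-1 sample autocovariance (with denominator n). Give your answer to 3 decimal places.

-0.346

Mean x̄ = (-11 − 1 + 0 − 2 + 2 − 2 − 5 + 0 + 4)/9 = -1.6667
Σ_{t=1}^{8}(x_t−x̄)(x_{t+1}−x̄) = -3.1111
γ_1 = -3.1111 / 9 = -0.346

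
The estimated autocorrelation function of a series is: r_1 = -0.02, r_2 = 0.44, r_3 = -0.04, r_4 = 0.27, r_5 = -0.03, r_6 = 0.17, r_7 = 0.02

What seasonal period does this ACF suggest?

The largest autocorrelation is r_2 = 0.44, with weaker echoes at lags 4 (0.27) and 6 (0.17); the remaining lags stay at or below 0.02.
The dominant spike at lag 2 indicates a seasonal period of 2.

2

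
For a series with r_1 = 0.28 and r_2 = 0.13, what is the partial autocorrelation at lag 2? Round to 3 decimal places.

0.056

φ_{22} = (r_2 − r_1²) / (1 − r_1²)
r_1² = (0.28)² = 0.0784
Numerator = 0.13 − 0.0784 = 0.0516; denominator = 1 − 0.0784 = 0.9216
φ_{22} = 0.0516 / 0.9216 = 0.056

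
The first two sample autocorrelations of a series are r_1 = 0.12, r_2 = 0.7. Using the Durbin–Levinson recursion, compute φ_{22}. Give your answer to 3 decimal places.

φ_{22} = (r_2 − r_1²) / (1 − r_1²)
r_1² = (0.12)² = 0.0144
Numerator = 0.7 − 0.0144 = 0.6856; denominator = 1 − 0.0144 = 0.9856
φ_{22} = 0.6856 / 0.9856 = 0.696

0.696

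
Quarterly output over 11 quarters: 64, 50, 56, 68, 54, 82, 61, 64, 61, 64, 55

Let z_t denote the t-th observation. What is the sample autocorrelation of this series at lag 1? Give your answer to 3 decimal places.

Mean z̄ = (64 + 50 + 56 + 68 + 54 + 82 + 61 + 64 + 61 + 64 + 55)/11 = 61.7273
Numerator Σ_{t=1}^{10}(z_t−z̄)(z_{t+1}−z̄) = -235.5289
Denominator Σ(z_t−z̄)² = 742.1818
r_1 = -235.5289 / 742.1818 = -0.317

-0.317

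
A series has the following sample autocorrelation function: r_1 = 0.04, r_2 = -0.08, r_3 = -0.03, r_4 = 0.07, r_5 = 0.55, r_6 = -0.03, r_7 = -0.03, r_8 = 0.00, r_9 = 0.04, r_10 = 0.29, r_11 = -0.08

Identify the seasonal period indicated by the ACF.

The largest autocorrelation is r_5 = 0.55, with a weaker echo at lag 10 (0.29); the remaining lags stay at or below 0.07.
The dominant spike at lag 5 indicates a seasonal period of 5.

5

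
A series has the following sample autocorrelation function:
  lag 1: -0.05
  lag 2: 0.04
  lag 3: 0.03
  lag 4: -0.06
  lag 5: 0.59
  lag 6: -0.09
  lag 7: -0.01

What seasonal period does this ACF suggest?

The largest autocorrelation is r_5 = 0.59; the remaining lags stay at or below 0.04.
The dominant spike at lag 5 indicates a seasonal period of 5.

5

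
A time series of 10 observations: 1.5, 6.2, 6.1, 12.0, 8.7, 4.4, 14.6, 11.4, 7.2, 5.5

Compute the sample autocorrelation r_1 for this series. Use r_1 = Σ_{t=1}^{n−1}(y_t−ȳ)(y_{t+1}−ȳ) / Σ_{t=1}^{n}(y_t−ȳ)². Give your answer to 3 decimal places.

0.052

Mean ȳ = (1.5 + 6.2 + 6.1 + 12.0 + 8.7 + 4.4 + 14.6 + 11.4 + 7.2 + 5.5)/10 = 7.7600
Numerator Σ_{t=1}^{9}(y_t−ȳ)(y_{t+1}−ȳ) = 7.2864
Denominator Σ(y_t−ȳ)² = 139.9840
r_1 = 7.2864 / 139.9840 = 0.052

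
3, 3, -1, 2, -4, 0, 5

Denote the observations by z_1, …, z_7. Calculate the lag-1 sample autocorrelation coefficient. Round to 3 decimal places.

-0.097

Mean z̄ = (3 + 3 − 1 + 2 − 4 + 0 + 5)/7 = 1.1429
Σ(z_t−z̄)(z_{t+1}−z̄) = (3.4490) + (-3.9796) + (-1.8367) + (-4.4082) + (5.8776) + (-4.4082) = -5.3061
Denominator Σ(z_t−z̄)² = 54.8571
r_1 = -5.3061 / 54.8571 = -0.097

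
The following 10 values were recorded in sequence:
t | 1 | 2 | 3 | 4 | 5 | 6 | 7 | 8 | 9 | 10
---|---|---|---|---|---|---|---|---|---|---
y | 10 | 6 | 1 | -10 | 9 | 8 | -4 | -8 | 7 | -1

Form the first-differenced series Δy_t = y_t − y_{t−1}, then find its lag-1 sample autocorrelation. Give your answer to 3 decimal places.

First differences Δy: -4, -5, -11, 19, -1, -12, -4, 15, -8
Mean of differences = -1.2222
Numerator Σ(Δy_t−Δȳ)(Δy_{t+1}−Δȳ) = -273.2716
Denominator Σ(Δy_t−Δȳ)² = 959.5556
r_1(Δy) = -273.2716 / 959.5556 = -0.285

-0.285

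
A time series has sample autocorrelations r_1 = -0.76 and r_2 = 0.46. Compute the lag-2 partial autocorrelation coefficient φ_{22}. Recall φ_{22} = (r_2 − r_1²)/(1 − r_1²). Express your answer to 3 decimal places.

φ_{22} = (r_2 − r_1²) / (1 − r_1²)
r_1² = (-0.76)² = 0.5776
Numerator = 0.46 − 0.5776 = -0.1176; denominator = 1 − 0.5776 = 0.4224
φ_{22} = -0.1176 / 0.4224 = -0.278

-0.278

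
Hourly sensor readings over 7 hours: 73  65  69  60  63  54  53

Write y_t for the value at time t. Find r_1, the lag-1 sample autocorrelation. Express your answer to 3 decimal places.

0.309

Mean ȳ = (73 + 65 + 69 + 60 + 63 + 54 + 53)/7 = 62.4286
Deviations from mean: 10.5714, 2.5714, 6.5714, -2.4286, 0.5714, -8.4286, -9.4286
Σ(y_t−ȳ)(y_{t+1}−ȳ) = (27.1837) + (16.8980) + (-15.9592) + (-1.3878) + (-4.8163) + (79.4694) = 101.3878
Denominator Σ(y_t−ȳ)² = 327.7143
r_1 = 101.3878 / 327.7143 = 0.309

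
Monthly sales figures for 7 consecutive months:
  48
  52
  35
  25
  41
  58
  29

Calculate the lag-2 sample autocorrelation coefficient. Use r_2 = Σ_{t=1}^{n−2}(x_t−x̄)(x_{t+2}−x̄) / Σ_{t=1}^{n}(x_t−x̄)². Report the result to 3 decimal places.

-0.544

Mean x̄ = (48 + 52 + 35 + 25 + 41 + 58 + 29)/7 = 41.1429
Σ(x_t−x̄)(x_{t+2}−x̄) = (-42.1224) + (-175.2653) + (0.8776) + (-272.1224) + (1.7347) = -486.8980
Denominator Σ(x_t−x̄)² = 894.8571
r_2 = -486.8980 / 894.8571 = -0.544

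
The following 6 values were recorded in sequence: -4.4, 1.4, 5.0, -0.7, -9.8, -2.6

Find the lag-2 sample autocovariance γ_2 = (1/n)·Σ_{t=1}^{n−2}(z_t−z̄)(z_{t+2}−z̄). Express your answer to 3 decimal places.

Mean z̄ = (-4.4 + 1.4 + 5.0 − 0.7 − 9.8 − 2.6)/6 = -1.8500
Σ_{t=1}^{4}(z_t−z̄)(z_{t+2}−z̄) = -69.0500
γ_2 = -69.0500 / 6 = -11.508

-11.508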